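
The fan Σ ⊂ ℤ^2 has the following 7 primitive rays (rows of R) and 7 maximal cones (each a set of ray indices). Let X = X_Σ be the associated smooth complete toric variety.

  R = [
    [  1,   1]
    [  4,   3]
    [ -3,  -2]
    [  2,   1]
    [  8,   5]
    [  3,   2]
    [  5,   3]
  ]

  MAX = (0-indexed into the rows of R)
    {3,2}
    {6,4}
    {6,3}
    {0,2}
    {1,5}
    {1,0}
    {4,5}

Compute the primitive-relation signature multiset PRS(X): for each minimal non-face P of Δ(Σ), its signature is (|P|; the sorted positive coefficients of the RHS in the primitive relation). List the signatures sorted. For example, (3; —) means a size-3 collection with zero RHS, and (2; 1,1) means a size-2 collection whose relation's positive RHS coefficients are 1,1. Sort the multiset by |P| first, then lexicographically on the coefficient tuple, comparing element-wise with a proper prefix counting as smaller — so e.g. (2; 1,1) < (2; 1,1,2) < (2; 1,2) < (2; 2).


The 14 primitive collections of Σ (r=7, n=2):

  P={2,5}:  v_{2} + v_{5} = 0 ; sig = (2; —)
  P={0,3}:  v_{0} + v_{3} = v_{5} ; sig = (2; 1)
  P={0,5}:  v_{0} + v_{5} = v_{1} ; sig = (2; 1)
  P={1,2}:  v_{1} + v_{2} = v_{0} ; sig = (2; 1)
  P={2,4}:  v_{2} + v_{4} = v_{6} ; sig = (2; 1)
  P={2,6}:  v_{2} + v_{6} = v_{3} ; sig = (2; 1)
  P={3,5}:  v_{3} + v_{5} = v_{6} ; sig = (2; 1)
  P={5,6}:  v_{5} + v_{6} = v_{4} ; sig = (2; 1)
  P={0,6}:  v_{0} + v_{6} = 2·v_{5} ; sig = (2; 2)
  P={1,3}:  v_{1} + v_{3} = 2·v_{5} ; sig = (2; 2)
  P={3,4}:  v_{3} + v_{4} = 2·v_{6} ; sig = (2; 2)
  P={0,4}:  v_{0} + v_{4} = 3·v_{5} ; sig = (2; 3)
  P={1,6}:  v_{1} + v_{6} = 3·v_{5} ; sig = (2; 3)
  P={1,4}:  v_{1} + v_{4} = 4·v_{5} ; sig = (2; 4)

Signatures (|P|; sorted positive RHS coefficients), sorted:
    |P|=2: 14 collections, coeffs (), (1), (1), (1), (1), (1), (1), (1), (2), (2), (2), (3), (3), (4)


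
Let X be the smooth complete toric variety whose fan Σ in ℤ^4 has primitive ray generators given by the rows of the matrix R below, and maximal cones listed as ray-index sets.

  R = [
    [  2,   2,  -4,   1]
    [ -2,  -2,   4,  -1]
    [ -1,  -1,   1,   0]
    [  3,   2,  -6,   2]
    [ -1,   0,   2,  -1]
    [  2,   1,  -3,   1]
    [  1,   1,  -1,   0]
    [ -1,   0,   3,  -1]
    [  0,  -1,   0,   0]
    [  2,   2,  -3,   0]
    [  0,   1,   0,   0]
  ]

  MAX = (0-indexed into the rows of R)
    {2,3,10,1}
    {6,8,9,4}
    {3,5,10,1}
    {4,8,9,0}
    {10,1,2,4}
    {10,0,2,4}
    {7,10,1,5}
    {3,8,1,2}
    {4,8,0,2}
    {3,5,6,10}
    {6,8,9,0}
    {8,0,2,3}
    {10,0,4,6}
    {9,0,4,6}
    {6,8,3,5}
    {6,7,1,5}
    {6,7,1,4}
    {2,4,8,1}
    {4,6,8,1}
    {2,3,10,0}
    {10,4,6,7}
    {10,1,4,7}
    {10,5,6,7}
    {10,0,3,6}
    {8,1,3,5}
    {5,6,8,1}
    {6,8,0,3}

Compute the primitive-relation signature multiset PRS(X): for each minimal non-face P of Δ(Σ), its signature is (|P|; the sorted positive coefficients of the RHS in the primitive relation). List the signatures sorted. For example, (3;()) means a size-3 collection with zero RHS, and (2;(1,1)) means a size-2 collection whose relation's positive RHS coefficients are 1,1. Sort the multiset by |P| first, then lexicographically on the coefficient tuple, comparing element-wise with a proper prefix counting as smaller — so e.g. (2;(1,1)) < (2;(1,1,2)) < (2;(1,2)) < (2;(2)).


Σ has 20 primitive collections:

  {0,1}:  v_{0} + v_{1} = 0 — sig = (2;())
  {2,6}:  v_{2} + v_{6} = 0 — sig = (2;())
  {8,10}:  v_{8} + v_{10} = 0 — sig = (2;())
  {3,4}:  v_{3} + v_{4} = v_{0} — sig = (2;(1))
  {4,5}:  v_{4} + v_{5} = v_{6} — sig = (2;(1))
  {0,5}:  v_{0} + v_{5} = v_{3} + v_{6} — sig = (2;(1,1))
  {0,7}:  v_{0} + v_{7} = v_{6} + v_{10} — sig = (2;(1,1))
  {2,5}:  v_{2} + v_{5} = v_{1} + v_{3} — sig = (2;(1,1))
  {2,7}:  v_{2} + v_{7} = v_{1} + v_{10} — sig = (2;(1,1))
  {3,7}:  v_{3} + v_{7} = v_{5} + v_{10} — sig = (2;(1,1))
  {7,8}:  v_{7} + v_{8} = v_{1} + v_{6} — sig = (2;(1,1))
  {1,9}:  v_{1} + v_{9} = v_{4} + v_{6} + v_{8} — sig = (2;(1,1,1))
  {2,9}:  v_{2} + v_{9} = v_{0} + v_{4} + v_{8} — sig = (2;(1,1,1))
  {9,10}:  v_{9} + v_{10} = v_{0} + v_{4} + v_{6} — sig = (2;(1,1,1))
  {3,9}:  v_{3} + v_{9} = 2·v_{0} + v_{6} + v_{8} — sig = (2;(1,1,2))
  {5,9}:  v_{5} + v_{9} = v_{0} + 2·v_{6} + v_{8} — sig = (2;(1,1,2))
  {7,9}:  v_{7} + v_{9} = v_{4} + 2·v_{6} — sig = (2;(1,2))
  {1,3,6}:  v_{1} + v_{3} + v_{6} = v_{5} — sig = (3;(1))
  {1,6,10}:  v_{1} + v_{6} + v_{10} = v_{7} — sig = (3;(1))
  {0,4,6,8}:  v_{0} + v_{4} + v_{6} + v_{8} = v_{9} — sig = (4;(1))

Hence PRS(X_Σ) =
[(2;()), (2;()), (2;()), (2;(1)), (2;(1)), (2;(1,1)), (2;(1,1)), (2;(1,1)), (2;(1,1)), (2;(1,1)), (2;(1,1)), (2;(1,1,1)), (2;(1,1,1)), (2;(1,1,1)), (2;(1,1,2)), (2;(1,1,2)), (2;(1,2)), (3;(1)), (3;(1)), (4;(1))]


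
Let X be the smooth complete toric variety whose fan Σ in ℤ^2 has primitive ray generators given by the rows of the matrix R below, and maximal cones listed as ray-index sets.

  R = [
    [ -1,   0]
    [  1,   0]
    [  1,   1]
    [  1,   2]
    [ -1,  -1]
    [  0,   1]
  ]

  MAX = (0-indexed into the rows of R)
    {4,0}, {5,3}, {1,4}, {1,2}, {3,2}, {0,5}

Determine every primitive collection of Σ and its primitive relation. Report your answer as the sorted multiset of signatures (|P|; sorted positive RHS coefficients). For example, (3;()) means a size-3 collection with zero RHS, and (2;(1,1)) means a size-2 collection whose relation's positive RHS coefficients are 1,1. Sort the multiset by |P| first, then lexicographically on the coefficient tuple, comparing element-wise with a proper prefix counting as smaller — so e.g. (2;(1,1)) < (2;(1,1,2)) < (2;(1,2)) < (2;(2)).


Σ has 9 primitive collections:

  P = {0,1}:  v_{0} + v_{1} = 0  so sig = (2;())
  P = {2,4}:  v_{2} + v_{4} = 0  so sig = (2;())
  P = {0,2}:  v_{0} + v_{2} = v_{5}  so sig = (2;(1))
  P = {1,5}:  v_{1} + v_{5} = v_{2}  so sig = (2;(1))
  P = {2,5}:  v_{2} + v_{5} = v_{3}  so sig = (2;(1))
  P = {3,4}:  v_{3} + v_{4} = v_{5}  so sig = (2;(1))
  P = {4,5}:  v_{4} + v_{5} = v_{0}  so sig = (2;(1))
  P = {0,3}:  v_{0} + v_{3} = 2·v_{5}  so sig = (2;(2))
  P = {1,3}:  v_{1} + v_{3} = 2·v_{2}  so sig = (2;(2))

Hence PRS(X_Σ) =
{ (2;()) ×2,  (2;(1)) ×5,  (2;(2)) ×2 }


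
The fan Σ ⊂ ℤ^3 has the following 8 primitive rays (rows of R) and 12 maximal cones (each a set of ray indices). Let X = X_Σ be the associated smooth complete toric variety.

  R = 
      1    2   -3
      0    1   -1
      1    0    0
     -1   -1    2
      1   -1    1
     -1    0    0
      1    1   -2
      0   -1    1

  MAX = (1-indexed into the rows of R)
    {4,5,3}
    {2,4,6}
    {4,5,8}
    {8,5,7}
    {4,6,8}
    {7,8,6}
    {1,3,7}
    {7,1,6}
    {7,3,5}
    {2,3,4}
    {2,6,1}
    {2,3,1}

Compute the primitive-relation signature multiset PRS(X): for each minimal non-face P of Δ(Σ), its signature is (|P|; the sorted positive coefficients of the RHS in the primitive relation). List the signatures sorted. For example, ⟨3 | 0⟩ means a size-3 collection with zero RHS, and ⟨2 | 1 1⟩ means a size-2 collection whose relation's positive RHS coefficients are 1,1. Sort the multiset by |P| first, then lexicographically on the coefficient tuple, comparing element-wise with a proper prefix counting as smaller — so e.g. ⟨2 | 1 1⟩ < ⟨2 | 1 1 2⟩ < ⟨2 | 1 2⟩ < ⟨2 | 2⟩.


Minimal non-faces — 10 found among 8 rays, 12 max cones:

  P = {2,8}:  v_{2} + v_{8} = 0  ⇒ sig = ⟨2 | 0⟩
  P = {3,6}:  v_{3} + v_{6} = 0  ⇒ sig = ⟨2 | 0⟩
  P = {4,7}:  v_{4} + v_{7} = 0  ⇒ sig = ⟨2 | 0⟩
  P = {1,4}:  v_{1} + v_{4} = v_{2}  ⇒ sig = ⟨2 | 1⟩
  P = {1,8}:  v_{1} + v_{8} = v_{7}  ⇒ sig = ⟨2 | 1⟩
  P = {2,5}:  v_{2} + v_{5} = v_{3}  ⇒ sig = ⟨2 | 1⟩
  P = {2,7}:  v_{2} + v_{7} = v_{1}  ⇒ sig = ⟨2 | 1⟩
  P = {3,8}:  v_{3} + v_{8} = v_{5}  ⇒ sig = ⟨2 | 1⟩
  P = {5,6}:  v_{5} + v_{6} = v_{8}  ⇒ sig = ⟨2 | 1⟩
  P = {1,5}:  v_{1} + v_{5} = v_{3} + v_{7}  ⇒ sig = ⟨2 | 1 1⟩

Signatures (|P|; sorted positive RHS coefficients), sorted:
{ ⟨2 | 0⟩ ×3,  ⟨2 | 1⟩ ×6,  ⟨2 | 1 1⟩ }


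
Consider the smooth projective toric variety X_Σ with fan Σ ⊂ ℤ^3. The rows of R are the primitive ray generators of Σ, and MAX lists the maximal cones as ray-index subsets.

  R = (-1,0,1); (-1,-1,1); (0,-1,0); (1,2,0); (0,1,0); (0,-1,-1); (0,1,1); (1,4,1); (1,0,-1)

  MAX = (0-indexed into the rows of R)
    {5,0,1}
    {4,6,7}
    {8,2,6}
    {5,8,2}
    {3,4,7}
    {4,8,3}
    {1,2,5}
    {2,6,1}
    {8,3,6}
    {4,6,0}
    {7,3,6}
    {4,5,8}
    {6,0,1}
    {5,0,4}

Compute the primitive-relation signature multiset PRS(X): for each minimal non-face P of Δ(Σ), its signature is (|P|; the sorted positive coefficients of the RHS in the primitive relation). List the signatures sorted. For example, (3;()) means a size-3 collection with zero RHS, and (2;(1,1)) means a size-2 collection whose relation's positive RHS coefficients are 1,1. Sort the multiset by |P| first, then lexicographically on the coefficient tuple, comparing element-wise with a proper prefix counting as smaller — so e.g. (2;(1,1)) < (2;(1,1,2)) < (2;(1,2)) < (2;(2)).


Primitive collections (17):

  P = {0,8}:  v_{0} + v_{8} = 0  →  sig = (2;())
  P = {2,4}:  v_{2} + v_{4} = 0  →  sig = (2;())
  P = {5,6}:  v_{5} + v_{6} = 0  →  sig = (2;())
  P = {0,2}:  v_{0} + v_{2} = v_{1}  →  sig = (2;(1))
  P = {1,3}:  v_{1} + v_{3} = v_{6}  →  sig = (2;(1))
  P = {1,4}:  v_{1} + v_{4} = v_{0}  →  sig = (2;(1))
  P = {1,8}:  v_{1} + v_{8} = v_{2}  →  sig = (2;(1))
  P = {0,3}:  v_{0} + v_{3} = v_{4} + v_{6}  →  sig = (2;(1,1))
  P = {2,3}:  v_{2} + v_{3} = v_{6} + v_{8}  →  sig = (2;(1,1))
  P = {2,7}:  v_{2} + v_{7} = v_{3} + v_{6}  →  sig = (2;(1,1))
  P = {3,5}:  v_{3} + v_{5} = v_{4} + v_{8}  →  sig = (2;(1,1))
  P = {5,7}:  v_{5} + v_{7} = v_{3} + v_{4}  →  sig = (2;(1,1))
  P = {1,7}:  v_{1} + v_{7} = v_{4} + 2·v_{6}  →  sig = (2;(1,2))
  P = {7,8}:  v_{7} + v_{8} = 2·v_{3}  →  sig = (2;(2))
  P = {0,7}:  v_{0} + v_{7} = 2·v_{4} + 2·v_{6}  →  sig = (2;(2,2))
  P = {3,4,6}:  v_{3} + v_{4} + v_{6} = v_{7}  →  sig = (3;(1))
  P = {4,6,8}:  v_{4} + v_{6} + v_{8} = v_{3}  →  sig = (3;(1))

Hence PRS(X_Σ) =
    (2;())
    (2;())
    (2;())
    (2;(1))
    (2;(1))
    (2;(1))
    (2;(1))
    (2;(1,1))
    (2;(1,1))
    (2;(1,1))
    (2;(1,1))
    (2;(1,1))
    (2;(1,2))
    (2;(2))
    (2;(2,2))
    (3;(1))
    (3;(1))


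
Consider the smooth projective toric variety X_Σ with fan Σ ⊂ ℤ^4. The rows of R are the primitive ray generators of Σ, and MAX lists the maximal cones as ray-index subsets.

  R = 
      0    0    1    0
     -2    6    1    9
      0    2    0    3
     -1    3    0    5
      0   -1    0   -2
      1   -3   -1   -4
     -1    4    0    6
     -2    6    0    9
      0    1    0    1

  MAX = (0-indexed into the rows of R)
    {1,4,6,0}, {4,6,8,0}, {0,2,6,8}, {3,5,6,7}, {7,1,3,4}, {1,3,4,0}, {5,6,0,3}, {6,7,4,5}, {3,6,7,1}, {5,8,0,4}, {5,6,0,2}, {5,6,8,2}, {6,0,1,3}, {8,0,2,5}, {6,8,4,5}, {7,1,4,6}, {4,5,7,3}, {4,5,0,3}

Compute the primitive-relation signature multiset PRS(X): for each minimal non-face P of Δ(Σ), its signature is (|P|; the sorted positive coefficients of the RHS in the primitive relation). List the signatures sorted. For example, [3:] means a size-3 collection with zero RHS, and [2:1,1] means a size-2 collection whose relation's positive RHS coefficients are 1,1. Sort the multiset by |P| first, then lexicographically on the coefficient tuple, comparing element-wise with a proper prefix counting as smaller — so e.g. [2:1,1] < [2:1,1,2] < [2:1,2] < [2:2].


12 collections generate NE(X_Σ); each relation:

  P={0,7}:  v_{0} + v_{7} = v_{1}  ⇒ sig = [2:1]
  P={1,5}:  v_{1} + v_{5} = v_{3}  ⇒ sig = [2:1]
  P={2,4}:  v_{2} + v_{4} = v_{8}  ⇒ sig = [2:1]
  P={3,8}:  v_{3} + v_{8} = v_{6}  ⇒ sig = [2:1]
  P={1,8}:  v_{1} + v_{8} = v_{0} + v_{4} + 2·v_{6}  ⇒ sig = [2:1,1,2]
  P={2,3}:  v_{2} + v_{3} = v_{0} + v_{5} + 2·v_{6}  ⇒ sig = [2:1,1,2]
  P={1,2}:  v_{1} + v_{2} = v_{0} + 2·v_{6}  ⇒ sig = [2:1,2]
  P={7,8}:  v_{7} + v_{8} = v_{4} + 2·v_{6}  ⇒ sig = [2:1,2]
  P={2,7}:  v_{2} + v_{7} = 2·v_{6}  ⇒ sig = [2:2]
  P={3,4,6}:  v_{3} + v_{4} + v_{6} = v_{7}  ⇒ sig = [3:1]
  P={0,4,5,6}:  v_{0} + v_{4} + v_{5} + v_{6} = 0  ⇒ sig = [4:]
  P={0,5,6,8}:  v_{0} + v_{5} + v_{6} + v_{8} = v_{2}  ⇒ sig = [4:1]

Sorted signature multiset PRS(X):
    [2:1]
    [2:1]
    [2:1]
    [2:1]
    [2:1,1,2]
    [2:1,1,2]
    [2:1,2]
    [2:1,2]
    [2:2]
    [3:1]
    [4:]
    [4:1]


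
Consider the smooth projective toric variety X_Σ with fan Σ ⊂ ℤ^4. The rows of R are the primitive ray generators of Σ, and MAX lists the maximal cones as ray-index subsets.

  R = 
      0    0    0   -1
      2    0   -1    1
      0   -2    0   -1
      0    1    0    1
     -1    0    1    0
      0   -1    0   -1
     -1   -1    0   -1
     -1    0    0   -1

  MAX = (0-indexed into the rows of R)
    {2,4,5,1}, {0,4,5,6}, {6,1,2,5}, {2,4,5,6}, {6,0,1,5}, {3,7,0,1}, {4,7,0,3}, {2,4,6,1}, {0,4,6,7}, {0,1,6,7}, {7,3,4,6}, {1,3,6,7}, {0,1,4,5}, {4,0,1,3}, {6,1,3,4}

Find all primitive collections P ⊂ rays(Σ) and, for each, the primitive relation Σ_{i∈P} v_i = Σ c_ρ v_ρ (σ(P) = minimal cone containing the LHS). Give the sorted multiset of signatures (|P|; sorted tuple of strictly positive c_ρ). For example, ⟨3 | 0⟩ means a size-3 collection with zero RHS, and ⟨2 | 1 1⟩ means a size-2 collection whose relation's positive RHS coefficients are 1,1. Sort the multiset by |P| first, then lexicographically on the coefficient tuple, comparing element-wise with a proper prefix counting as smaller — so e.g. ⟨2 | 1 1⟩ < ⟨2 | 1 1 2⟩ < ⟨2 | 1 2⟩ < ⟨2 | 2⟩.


Minimal non-faces — 9 found among 8 rays, 15 max cones:

  • {3,5}:  v_{3} + v_{5} = 0 — sig = ⟨2 | 0⟩
  • {2,7}:  v_{2} + v_{7} = v_{5} + v_{6} — sig = ⟨2 | 1 1⟩
  • {5,7}:  v_{5} + v_{7} = v_{0} + v_{6} — sig = ⟨2 | 1 1⟩
  • {2,3}:  v_{2} + v_{3} = v_{1} + v_{4} + v_{6} — sig = ⟨2 | 1 1 1⟩
  • {0,2}:  v_{0} + v_{2} = 2·v_{5} — sig = ⟨2 | 2⟩
  • {1,4,7}:  v_{1} + v_{4} + v_{7} = 0 — sig = ⟨3 | 0⟩
  • {0,3,6}:  v_{0} + v_{3} + v_{6} = v_{7} — sig = ⟨3 | 1⟩
  • {0,1,4,6}:  v_{0} + v_{1} + v_{4} + v_{6} = v_{5} — sig = ⟨4 | 1⟩
  • {1,4,5,6}:  v_{1} + v_{4} + v_{5} + v_{6} = v_{2} — sig = ⟨4 | 1⟩

Hence PRS(X_Σ) =
{ ⟨2 | 0⟩,  ⟨2 | 1 1⟩ ×2,  ⟨2 | 1 1 1⟩,  ⟨2 | 2⟩,  ⟨3 | 0⟩,  ⟨3 | 1⟩,  ⟨4 | 1⟩ ×2 }


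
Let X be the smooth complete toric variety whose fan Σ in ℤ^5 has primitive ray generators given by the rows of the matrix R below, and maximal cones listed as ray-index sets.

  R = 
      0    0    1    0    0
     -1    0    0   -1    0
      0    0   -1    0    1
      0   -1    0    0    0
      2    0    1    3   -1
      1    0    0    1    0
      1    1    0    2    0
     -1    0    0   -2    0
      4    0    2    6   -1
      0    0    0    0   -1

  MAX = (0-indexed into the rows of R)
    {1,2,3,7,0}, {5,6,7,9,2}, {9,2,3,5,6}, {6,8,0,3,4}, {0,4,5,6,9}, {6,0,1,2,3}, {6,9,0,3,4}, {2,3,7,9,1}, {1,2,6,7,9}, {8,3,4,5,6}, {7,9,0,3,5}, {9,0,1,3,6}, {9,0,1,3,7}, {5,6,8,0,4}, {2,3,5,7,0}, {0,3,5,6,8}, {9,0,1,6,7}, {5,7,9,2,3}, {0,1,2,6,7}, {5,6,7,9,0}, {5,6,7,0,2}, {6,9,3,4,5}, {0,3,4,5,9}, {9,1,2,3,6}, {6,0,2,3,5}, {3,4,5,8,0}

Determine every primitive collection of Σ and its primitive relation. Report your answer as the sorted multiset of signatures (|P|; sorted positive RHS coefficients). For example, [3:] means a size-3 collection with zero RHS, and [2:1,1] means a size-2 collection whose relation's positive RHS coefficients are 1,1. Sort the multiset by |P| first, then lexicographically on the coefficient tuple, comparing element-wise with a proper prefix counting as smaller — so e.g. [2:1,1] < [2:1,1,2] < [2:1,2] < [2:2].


12 collections generate NE(X_Σ); each relation:

  {1,5}:  v_{1} + v_{5} = 0 ; sig = [2:]
  {2,4}:  v_{2} + v_{4} = v_{3} + v_{5} + v_{6} ; sig = [2:1,1,1]
  {4,7}:  v_{4} + v_{7} = v_{0} + v_{5} + v_{9} ; sig = [2:1,1,1]
  {7,8}:  v_{7} + v_{8} = v_{0} + v_{4} + v_{5} ; sig = [2:1,1,1]
  {1,4}:  v_{1} + v_{4} = v_{0} + v_{3} + v_{6} + v_{9} ; sig = [2:1,1,1,1]
  {1,8}:  v_{1} + v_{8} = v_{0} + v_{3} + v_{4} + v_{6} ; sig = [2:1,1,1,1]
  {2,8}:  v_{2} + v_{8} = v_{0} + 2·v_{3} + 2·v_{5} + 2·v_{6} ; sig = [2:1,2,2,2]
  {8,9}:  v_{8} + v_{9} = 2·v_{4} ; sig = [2:2]
  {0,2,9}:  v_{0} + v_{2} + v_{9} = 0 ; sig = [3:]
  {3,6,7}:  v_{3} + v_{6} + v_{7} = 0 ; sig = [3:]
  {0,3,4,5,6}:  v_{0} + v_{3} + v_{4} + v_{5} + v_{6} = v_{8} ; sig = [5:1]
  {0,3,5,6,9}:  v_{0} + v_{3} + v_{5} + v_{6} + v_{9} = v_{4} ; sig = [5:1]

Hence PRS(X_Σ) =
    |P|=2: 8 collections, coeffs (), (1,1,1), (1,1,1), (1,1,1), (1,1,1,1), (1,1,1,1), (1,2,2,2), (2)
    |P|=3: 2 collections, coeffs (), ()
    |P|=5: 2 collections, coeffs (1), (1)


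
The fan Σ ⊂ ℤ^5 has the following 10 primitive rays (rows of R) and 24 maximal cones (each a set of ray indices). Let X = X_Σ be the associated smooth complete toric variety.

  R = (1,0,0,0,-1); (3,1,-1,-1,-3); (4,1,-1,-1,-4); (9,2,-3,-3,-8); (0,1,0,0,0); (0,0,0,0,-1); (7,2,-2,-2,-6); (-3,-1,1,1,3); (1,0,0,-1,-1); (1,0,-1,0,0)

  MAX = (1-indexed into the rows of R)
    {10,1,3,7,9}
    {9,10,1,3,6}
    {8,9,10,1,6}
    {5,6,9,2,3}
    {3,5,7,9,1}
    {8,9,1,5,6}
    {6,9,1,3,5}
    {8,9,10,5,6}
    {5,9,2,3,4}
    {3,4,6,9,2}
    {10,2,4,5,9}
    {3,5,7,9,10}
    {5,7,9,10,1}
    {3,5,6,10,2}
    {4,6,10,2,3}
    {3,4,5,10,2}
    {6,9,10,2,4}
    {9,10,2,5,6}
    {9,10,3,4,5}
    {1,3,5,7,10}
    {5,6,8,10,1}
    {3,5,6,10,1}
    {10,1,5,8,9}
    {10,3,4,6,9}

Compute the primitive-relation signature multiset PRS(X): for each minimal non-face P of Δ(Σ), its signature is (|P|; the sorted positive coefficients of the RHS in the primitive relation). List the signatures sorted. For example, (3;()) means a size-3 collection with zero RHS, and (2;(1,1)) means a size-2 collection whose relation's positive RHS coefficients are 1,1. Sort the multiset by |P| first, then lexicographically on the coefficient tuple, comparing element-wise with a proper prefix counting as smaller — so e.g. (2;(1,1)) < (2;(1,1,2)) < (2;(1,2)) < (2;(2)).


The 14 primitive collections of Σ (r=10, n=5):

  P={2,8}:  v_{2} + v_{8} = 0  →  sig = (2;())
  P={1,2}:  v_{1} + v_{2} = v_{3}  →  sig = (2;(1))
  P={3,8}:  v_{3} + v_{8} = v_{1}  →  sig = (2;(1))
  P={6,7}:  v_{6} + v_{7} = v_{2} + v_{3}  →  sig = (2;(1,1))
  P={4,8}:  v_{4} + v_{8} = v_{3} + v_{9} + v_{10}  →  sig = (2;(1,1,1))
  P={2,7}:  v_{2} + v_{7} = 2·v_{3} + v_{5} + v_{9} + v_{10}  →  sig = (2;(1,1,1,2))
  P={7,8}:  v_{7} + v_{8} = 2·v_{1} + v_{5} + v_{9} + v_{10}  →  sig = (2;(1,1,1,2))
  P={1,4}:  v_{1} + v_{4} = 2·v_{3} + v_{9} + v_{10}  →  sig = (2;(1,1,2))
  P={4,7}:  v_{4} + v_{7} = 3·v_{3} + v_{5} + 2·v_{9} + 2·v_{10}  →  sig = (2;(1,2,2,3))
  P={4,5,6}:  v_{4} + v_{5} + v_{6} = 3·v_{2}  →  sig = (3;(3))
  P={2,3,9,10}:  v_{2} + v_{3} + v_{9} + v_{10} = v_{4}  →  sig = (4;(1))
  P={1,3,5,9,10}:  v_{1} + v_{3} + v_{5} + v_{9} + v_{10} = v_{7}  →  sig = (5;(1))
  P={1,5,6,9,10}:  v_{1} + v_{5} + v_{6} + v_{9} + v_{10} = v_{2}  →  sig = (5;(1))
  P={3,5,6,9,10}:  v_{3} + v_{5} + v_{6} + v_{9} + v_{10} = 2·v_{2}  →  sig = (5;(2))

Signatures (|P|; sorted positive RHS coefficients), sorted:
    |P|=2: 9 collections, coeffs (), (1), (1), (1,1), (1,1,1), (1,1,1,2), (1,1,1,2), (1,1,2), (1,2,2,3)
    |P|=3: 1 collection, coeffs (3)
    |P|=4: 1 collection, coeffs (1)
    |P|=5: 3 collections, coeffs (1), (1), (2)


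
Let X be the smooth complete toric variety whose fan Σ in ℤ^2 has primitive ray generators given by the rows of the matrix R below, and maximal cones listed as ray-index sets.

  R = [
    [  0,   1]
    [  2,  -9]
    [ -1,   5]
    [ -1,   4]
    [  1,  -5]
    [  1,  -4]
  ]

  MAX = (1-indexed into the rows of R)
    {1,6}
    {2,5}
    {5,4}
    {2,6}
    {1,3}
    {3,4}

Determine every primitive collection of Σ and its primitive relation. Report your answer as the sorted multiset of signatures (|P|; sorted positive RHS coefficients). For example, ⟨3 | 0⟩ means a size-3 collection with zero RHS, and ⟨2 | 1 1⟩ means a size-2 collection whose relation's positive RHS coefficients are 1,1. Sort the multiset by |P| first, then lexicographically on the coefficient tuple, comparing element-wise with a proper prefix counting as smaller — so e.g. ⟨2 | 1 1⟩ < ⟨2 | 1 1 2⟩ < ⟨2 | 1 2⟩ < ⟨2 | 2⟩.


Minimal non-faces — 9 found among 6 rays, 6 max cones:

  P = {3,5}:  v_{3} + v_{5} = 0  ⟹  sig = ⟨2 | 0⟩
  P = {4,6}:  v_{4} + v_{6} = 0  ⟹  sig = ⟨2 | 0⟩
  P = {1,4}:  v_{1} + v_{4} = v_{3}  ⟹  sig = ⟨2 | 1⟩
  P = {1,5}:  v_{1} + v_{5} = v_{6}  ⟹  sig = ⟨2 | 1⟩
  P = {2,3}:  v_{2} + v_{3} = v_{6}  ⟹  sig = ⟨2 | 1⟩
  P = {2,4}:  v_{2} + v_{4} = v_{5}  ⟹  sig = ⟨2 | 1⟩
  P = {3,6}:  v_{3} + v_{6} = v_{1}  ⟹  sig = ⟨2 | 1⟩
  P = {5,6}:  v_{5} + v_{6} = v_{2}  ⟹  sig = ⟨2 | 1⟩
  P = {1,2}:  v_{1} + v_{2} = 2·v_{6}  ⟹  sig = ⟨2 | 2⟩

Hence PRS(X_Σ) =
[⟨2 | 0⟩, ⟨2 | 0⟩, ⟨2 | 1⟩, ⟨2 | 1⟩, ⟨2 | 1⟩, ⟨2 | 1⟩, ⟨2 | 1⟩, ⟨2 | 1⟩, ⟨2 | 2⟩]


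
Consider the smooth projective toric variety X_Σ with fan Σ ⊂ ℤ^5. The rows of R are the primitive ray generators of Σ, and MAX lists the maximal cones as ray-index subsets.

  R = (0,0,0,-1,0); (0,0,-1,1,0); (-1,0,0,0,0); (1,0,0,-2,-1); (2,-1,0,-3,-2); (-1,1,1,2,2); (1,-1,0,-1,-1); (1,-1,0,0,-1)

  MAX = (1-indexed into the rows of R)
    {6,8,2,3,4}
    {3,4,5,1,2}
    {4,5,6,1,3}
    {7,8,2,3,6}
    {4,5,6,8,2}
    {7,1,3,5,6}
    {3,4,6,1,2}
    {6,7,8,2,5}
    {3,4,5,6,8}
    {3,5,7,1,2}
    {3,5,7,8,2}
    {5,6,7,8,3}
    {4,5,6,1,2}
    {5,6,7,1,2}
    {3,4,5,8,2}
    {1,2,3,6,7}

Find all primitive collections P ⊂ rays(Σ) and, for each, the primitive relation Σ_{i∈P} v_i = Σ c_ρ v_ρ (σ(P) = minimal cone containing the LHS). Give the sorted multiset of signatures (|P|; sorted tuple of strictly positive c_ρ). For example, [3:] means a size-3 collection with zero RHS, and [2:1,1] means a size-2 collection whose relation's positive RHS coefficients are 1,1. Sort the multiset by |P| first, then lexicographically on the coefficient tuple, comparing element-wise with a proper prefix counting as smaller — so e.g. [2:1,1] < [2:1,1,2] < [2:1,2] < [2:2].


Minimal non-faces — 3 found among 8 rays, 16 max cones:

  P = {1,8}:  v_{1} + v_{8} = v_{7}  →  sig = [2:1]
  P = {4,7}:  v_{4} + v_{7} = v_{5}  →  sig = [2:1]
  P = {2,3,5,6}:  v_{2} + v_{3} + v_{5} + v_{6} = 0  →  sig = [4:]

so the primitive-relation signature multiset is
    [2:1]
    [2:1]
    [4:]


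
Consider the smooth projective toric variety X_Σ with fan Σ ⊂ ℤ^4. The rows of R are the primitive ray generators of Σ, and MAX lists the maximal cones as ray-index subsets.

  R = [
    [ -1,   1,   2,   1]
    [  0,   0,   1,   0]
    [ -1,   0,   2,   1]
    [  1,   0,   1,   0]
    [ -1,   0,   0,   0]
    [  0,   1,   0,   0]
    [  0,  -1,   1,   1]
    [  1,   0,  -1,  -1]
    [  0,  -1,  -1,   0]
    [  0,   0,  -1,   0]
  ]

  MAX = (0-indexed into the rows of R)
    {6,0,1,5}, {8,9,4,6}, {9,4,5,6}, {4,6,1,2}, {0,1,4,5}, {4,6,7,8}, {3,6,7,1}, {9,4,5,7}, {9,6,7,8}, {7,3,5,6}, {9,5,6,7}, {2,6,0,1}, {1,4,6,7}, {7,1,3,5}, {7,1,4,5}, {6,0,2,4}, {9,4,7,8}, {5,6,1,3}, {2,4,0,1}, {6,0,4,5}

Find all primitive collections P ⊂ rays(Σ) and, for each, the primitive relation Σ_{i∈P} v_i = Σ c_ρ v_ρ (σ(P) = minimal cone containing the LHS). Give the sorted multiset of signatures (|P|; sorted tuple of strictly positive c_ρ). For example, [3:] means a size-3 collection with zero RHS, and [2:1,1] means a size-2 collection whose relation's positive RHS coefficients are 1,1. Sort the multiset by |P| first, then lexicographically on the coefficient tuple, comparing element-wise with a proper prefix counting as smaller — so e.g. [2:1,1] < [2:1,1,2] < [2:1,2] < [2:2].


20 collections generate NE(X_Σ); each relation:

  • {1,9}:  v_{1} + v_{9} = 0  →  sig = [2:]
  • {2,5}:  v_{2} + v_{5} = v_{0}  →  sig = [2:1]
  • {2,7}:  v_{2} + v_{7} = v_{1}  →  sig = [2:1]
  • {3,4}:  v_{3} + v_{4} = v_{1}  →  sig = [2:1]
  • {5,8}:  v_{5} + v_{8} = v_{9}  →  sig = [2:1]
  • {0,7}:  v_{0} + v_{7} = v_{1} + v_{5}  →  sig = [2:1,1]
  • {2,8}:  v_{2} + v_{8} = v_{4} + v_{6}  →  sig = [2:1,1]
  • {3,8}:  v_{3} + v_{8} = v_{6} + v_{7}  →  sig = [2:1,1]
  • {0,8}:  v_{0} + v_{8} = v_{4} + v_{5} + v_{6}  →  sig = [2:1,1,1]
  • {1,8}:  v_{1} + v_{8} = v_{4} + v_{6} + v_{7}  →  sig = [2:1,1,1]
  • {2,9}:  v_{2} + v_{9} = v_{4} + v_{5} + v_{6}  →  sig = [2:1,1,1]
  • {3,9}:  v_{3} + v_{9} = v_{5} + v_{6} + v_{7}  →  sig = [2:1,1,1]
  • {0,9}:  v_{0} + v_{9} = v_{4} + 2·v_{5} + v_{6}  →  sig = [2:1,1,2]
  • {2,3}:  v_{2} + v_{3} = 2·v_{1} + v_{5} + v_{6}  →  sig = [2:1,1,2]
  • {0,3}:  v_{0} + v_{3} = 2·v_{1} + 2·v_{5} + v_{6}  →  sig = [2:1,2,2]
  • {4,5,6,7}:  v_{4} + v_{5} + v_{6} + v_{7} = 0  →  sig = [4:]
  • {1,4,5,6}:  v_{1} + v_{4} + v_{5} + v_{6} = v_{2}  →  sig = [4:1]
  • {1,5,6,7}:  v_{1} + v_{5} + v_{6} + v_{7} = v_{3}  →  sig = [4:1]
  • {4,6,7,9}:  v_{4} + v_{6} + v_{7} + v_{9} = v_{8}  →  sig = [4:1]
  • {0,1,4,6}:  v_{0} + v_{1} + v_{4} + v_{6} = 2·v_{2}  →  sig = [4:2]

Sorted signature multiset PRS(X):
{ [2:],  [2:1] ×4,  [2:1,1] ×3,  [2:1,1,1] ×4,  [2:1,1,2] ×2,  [2:1,2,2],  [4:],  [4:1] ×3,  [4:2] }


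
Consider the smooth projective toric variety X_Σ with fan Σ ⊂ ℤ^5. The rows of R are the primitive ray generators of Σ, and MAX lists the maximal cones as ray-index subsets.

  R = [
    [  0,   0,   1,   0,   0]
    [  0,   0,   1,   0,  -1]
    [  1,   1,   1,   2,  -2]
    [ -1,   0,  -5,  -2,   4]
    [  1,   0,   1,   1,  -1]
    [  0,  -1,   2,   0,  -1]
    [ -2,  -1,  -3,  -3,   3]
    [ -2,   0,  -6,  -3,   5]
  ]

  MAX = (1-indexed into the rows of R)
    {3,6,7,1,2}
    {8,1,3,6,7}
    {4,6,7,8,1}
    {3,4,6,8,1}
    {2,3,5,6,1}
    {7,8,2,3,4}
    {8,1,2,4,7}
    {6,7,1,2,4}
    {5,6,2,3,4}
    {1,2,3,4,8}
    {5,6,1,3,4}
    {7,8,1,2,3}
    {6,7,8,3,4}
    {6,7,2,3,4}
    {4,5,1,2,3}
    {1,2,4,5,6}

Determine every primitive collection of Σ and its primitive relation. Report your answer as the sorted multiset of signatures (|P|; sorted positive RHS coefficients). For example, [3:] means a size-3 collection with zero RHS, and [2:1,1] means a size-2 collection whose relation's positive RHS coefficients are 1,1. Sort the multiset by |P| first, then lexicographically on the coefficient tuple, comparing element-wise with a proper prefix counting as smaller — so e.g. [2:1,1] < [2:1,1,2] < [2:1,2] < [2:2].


Δ(Σ) — 8 vertices, 5 min non-faces:

  {5,8}:  v_{5} + v_{8} = v_{4} ; sig = [2:1]
  {5,7}:  v_{5} + v_{7} = v_{2} + v_{4} + v_{6} ; sig = [2:1,1,1]
  {2,6,8}:  v_{2} + v_{6} + v_{8} = v_{7} ; sig = [3:1]
  {1,3,4,7}:  v_{1} + v_{3} + v_{4} + v_{7} = v_{8} ; sig = [4:1]
  {1,2,3,4,6}:  v_{1} + v_{2} + v_{3} + v_{4} + v_{6} = 0 ; sig = [5:]

Hence PRS(X_Σ) =
    |P|=2: 2 collections, coeffs (1), (1,1,1)
    |P|=3: 1 collection, coeffs (1)
    |P|=4: 1 collection, coeffs (1)
    |P|=5: 1 collection, coeffs ()


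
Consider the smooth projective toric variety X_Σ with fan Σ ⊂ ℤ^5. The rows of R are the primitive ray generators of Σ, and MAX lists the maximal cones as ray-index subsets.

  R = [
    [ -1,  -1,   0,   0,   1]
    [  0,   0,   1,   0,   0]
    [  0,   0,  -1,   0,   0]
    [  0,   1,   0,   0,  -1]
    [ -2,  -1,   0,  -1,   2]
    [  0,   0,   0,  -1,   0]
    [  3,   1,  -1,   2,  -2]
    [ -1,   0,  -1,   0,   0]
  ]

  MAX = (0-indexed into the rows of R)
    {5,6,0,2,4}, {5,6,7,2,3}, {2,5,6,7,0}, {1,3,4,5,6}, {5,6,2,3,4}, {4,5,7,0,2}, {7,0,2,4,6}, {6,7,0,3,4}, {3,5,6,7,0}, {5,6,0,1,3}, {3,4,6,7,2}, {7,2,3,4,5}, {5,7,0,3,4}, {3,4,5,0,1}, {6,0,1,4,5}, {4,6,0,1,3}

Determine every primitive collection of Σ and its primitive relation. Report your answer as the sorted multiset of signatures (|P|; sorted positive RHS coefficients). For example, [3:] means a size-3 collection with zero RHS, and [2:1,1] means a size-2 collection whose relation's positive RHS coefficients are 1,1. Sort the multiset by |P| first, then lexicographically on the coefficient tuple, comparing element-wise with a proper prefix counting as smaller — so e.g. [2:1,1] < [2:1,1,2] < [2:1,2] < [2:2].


Σ has 5 primitive collections:

  • {1,2}:  v_{1} + v_{2} = 0 — sig = [2:]
  • {1,7}:  v_{1} + v_{7} = v_{0} + v_{3} — sig = [2:1,1]
  • {0,2,3}:  v_{0} + v_{2} + v_{3} = v_{7} — sig = [3:1]
  • {4,5,6,7}:  v_{4} + v_{5} + v_{6} + v_{7} = 2·v_{2} — sig = [4:2]
  • {0,3,4,5,6}:  v_{0} + v_{3} + v_{4} + v_{5} + v_{6} = v_{2} — sig = [5:1]

Hence PRS(X_Σ) =
[[2:], [2:1,1], [3:1], [4:2], [5:1]]


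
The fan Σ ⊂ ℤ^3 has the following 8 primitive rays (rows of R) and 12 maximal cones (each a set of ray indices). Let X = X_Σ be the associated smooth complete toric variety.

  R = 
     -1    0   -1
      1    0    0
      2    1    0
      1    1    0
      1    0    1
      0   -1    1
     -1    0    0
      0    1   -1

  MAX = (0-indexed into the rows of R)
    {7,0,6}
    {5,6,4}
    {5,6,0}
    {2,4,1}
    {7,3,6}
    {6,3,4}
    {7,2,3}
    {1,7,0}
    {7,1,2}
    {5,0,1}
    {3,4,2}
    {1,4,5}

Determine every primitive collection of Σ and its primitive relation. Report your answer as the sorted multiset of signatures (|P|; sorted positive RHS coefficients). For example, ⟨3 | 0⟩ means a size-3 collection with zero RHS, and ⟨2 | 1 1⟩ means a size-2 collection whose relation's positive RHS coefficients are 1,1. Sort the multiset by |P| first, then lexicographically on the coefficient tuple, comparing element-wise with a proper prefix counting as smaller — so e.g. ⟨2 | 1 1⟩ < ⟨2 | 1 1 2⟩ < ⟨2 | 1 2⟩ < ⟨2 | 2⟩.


The 10 primitive collections of Σ (r=8, n=3):

  P={0,4}:  v_{0} + v_{4} = 0  →  sig = ⟨2 | 0⟩
  P={1,6}:  v_{1} + v_{6} = 0  →  sig = ⟨2 | 0⟩
  P={5,7}:  v_{5} + v_{7} = 0  →  sig = ⟨2 | 0⟩
  P={0,3}:  v_{0} + v_{3} = v_{7}  →  sig = ⟨2 | 1⟩
  P={1,3}:  v_{1} + v_{3} = v_{2}  →  sig = ⟨2 | 1⟩
  P={2,6}:  v_{2} + v_{6} = v_{3}  →  sig = ⟨2 | 1⟩
  P={3,5}:  v_{3} + v_{5} = v_{4}  →  sig = ⟨2 | 1⟩
  P={4,7}:  v_{4} + v_{7} = v_{3}  →  sig = ⟨2 | 1⟩
  P={0,2}:  v_{0} + v_{2} = v_{1} + v_{7}  →  sig = ⟨2 | 1 1⟩
  P={2,5}:  v_{2} + v_{5} = v_{1} + v_{4}  →  sig = ⟨2 | 1 1⟩

Sorted signature multiset PRS(X):
[⟨2 | 0⟩, ⟨2 | 0⟩, ⟨2 | 0⟩, ⟨2 | 1⟩, ⟨2 | 1⟩, ⟨2 | 1⟩, ⟨2 | 1⟩, ⟨2 | 1⟩, ⟨2 | 1 1⟩, ⟨2 | 1 1⟩]


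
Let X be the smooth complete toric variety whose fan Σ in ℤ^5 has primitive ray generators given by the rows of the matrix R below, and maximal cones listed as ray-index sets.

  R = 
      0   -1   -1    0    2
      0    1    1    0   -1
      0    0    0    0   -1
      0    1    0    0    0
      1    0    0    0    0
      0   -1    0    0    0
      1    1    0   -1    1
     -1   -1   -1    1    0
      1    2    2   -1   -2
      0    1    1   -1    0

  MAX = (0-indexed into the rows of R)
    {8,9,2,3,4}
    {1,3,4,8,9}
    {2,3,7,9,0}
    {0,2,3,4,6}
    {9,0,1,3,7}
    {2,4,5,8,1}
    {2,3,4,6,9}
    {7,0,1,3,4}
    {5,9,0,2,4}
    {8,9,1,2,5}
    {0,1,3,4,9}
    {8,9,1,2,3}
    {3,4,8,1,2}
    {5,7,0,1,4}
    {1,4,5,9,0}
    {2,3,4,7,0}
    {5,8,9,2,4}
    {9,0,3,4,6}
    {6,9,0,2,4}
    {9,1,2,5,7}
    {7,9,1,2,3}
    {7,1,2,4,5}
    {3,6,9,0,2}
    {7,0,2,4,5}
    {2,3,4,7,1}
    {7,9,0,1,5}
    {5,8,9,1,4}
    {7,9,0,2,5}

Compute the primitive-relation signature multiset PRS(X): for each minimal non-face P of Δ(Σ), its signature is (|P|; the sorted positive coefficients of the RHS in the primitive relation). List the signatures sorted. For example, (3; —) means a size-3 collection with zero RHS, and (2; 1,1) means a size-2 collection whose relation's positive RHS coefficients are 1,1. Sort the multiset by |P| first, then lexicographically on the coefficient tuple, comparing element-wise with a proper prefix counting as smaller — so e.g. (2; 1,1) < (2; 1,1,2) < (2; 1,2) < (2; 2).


|primitive collections| = 11. Relations:

  P={3,5}:  v_{3} + v_{5} = 0  ⟹  sig = (2; —)
  P={0,8}:  v_{0} + v_{8} = v_{4} + v_{9}  ⟹  sig = (2; 1,1)
  P={7,8}:  v_{7} + v_{8} = v_{1} + v_{2}  ⟹  sig = (2; 1,1)
  P={1,6}:  v_{1} + v_{6} = v_{3} + v_{4} + v_{9}  ⟹  sig = (2; 1,1,1)
  P={6,7}:  v_{6} + v_{7} = v_{0} + v_{2} + v_{3}  ⟹  sig = (2; 1,1,1)
  P={5,6}:  v_{5} + v_{6} = v_{0} + v_{2} + v_{4} + v_{9}  ⟹  sig = (2; 1,1,1,1)
  P={6,8}:  v_{6} + v_{8} = v_{2} + v_{3} + 2·v_{4} + 2·v_{9}  ⟹  sig = (2; 1,1,2,2)
  P={0,1,2}:  v_{0} + v_{1} + v_{2} = 0  ⟹  sig = (3; —)
  P={4,7,9}:  v_{4} + v_{7} + v_{9} = 0  ⟹  sig = (3; —)
  P={1,2,4,9}:  v_{1} + v_{2} + v_{4} + v_{9} = v_{8}  ⟹  sig = (4; 1)
  P={0,2,3,4,9}:  v_{0} + v_{2} + v_{3} + v_{4} + v_{9} = v_{6}  ⟹  sig = (5; 1)

Hence PRS(X_Σ) =
{ (2; —),  (2; 1,1) ×2,  (2; 1,1,1) ×2,  (2; 1,1,1,1),  (2; 1,1,2,2),  (3; —) ×2,  (4; 1),  (5; 1) }


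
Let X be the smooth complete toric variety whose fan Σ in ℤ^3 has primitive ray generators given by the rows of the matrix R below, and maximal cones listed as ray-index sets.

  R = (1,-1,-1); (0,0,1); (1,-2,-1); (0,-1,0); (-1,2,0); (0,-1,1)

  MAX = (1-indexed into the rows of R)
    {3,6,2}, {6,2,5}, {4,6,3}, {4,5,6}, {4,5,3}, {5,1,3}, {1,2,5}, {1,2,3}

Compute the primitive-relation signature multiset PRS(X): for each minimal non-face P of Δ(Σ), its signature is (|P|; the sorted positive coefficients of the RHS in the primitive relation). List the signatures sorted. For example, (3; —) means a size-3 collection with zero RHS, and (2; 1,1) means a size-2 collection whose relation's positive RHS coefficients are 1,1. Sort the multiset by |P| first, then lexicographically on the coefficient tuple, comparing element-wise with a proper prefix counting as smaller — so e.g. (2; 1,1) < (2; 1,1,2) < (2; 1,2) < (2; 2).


Minimal non-faces — 5 found among 6 rays, 8 max cones:

  P = {1,4}:  v_{1} + v_{4} = v_{3}  ⇒ sig = (2; 1)
  P = {2,4}:  v_{2} + v_{4} = v_{6}  ⇒ sig = (2; 1)
  P = {1,6}:  v_{1} + v_{6} = v_{2} + v_{3}  ⇒ sig = (2; 1,1)
  P = {2,3,5}:  v_{2} + v_{3} + v_{5} = 0  ⇒ sig = (3; —)
  P = {3,5,6}:  v_{3} + v_{5} + v_{6} = v_{4}  ⇒ sig = (3; 1)

Hence PRS(X_Σ) =
    |P|=2: 3 collections, coeffs (1), (1), (1,1)
    |P|=3: 2 collections, coeffs (), (1)


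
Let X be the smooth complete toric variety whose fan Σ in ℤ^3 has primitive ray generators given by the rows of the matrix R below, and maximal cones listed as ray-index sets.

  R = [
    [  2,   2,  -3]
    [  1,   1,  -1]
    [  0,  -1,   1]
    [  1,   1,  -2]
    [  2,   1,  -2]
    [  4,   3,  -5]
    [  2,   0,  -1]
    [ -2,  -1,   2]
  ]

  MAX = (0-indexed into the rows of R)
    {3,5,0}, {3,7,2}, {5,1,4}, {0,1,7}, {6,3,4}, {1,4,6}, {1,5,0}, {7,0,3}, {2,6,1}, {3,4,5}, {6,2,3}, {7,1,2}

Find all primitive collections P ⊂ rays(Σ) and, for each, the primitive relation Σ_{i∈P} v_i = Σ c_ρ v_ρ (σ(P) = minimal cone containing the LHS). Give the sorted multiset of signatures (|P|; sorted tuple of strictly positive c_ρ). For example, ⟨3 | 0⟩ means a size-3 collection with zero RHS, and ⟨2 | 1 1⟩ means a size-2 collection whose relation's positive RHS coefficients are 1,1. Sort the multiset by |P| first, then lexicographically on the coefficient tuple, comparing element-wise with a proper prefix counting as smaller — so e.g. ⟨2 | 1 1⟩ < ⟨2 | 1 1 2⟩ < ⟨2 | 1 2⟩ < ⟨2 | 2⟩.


Δ(Σ) — 8 vertices, 10 min non-faces:

  • {4,7}:  v_{4} + v_{7} = 0  ⟹  sig = ⟨2 | 0⟩
  • {0,2}:  v_{0} + v_{2} = v_{4}  ⟹  sig = ⟨2 | 1⟩
  • {0,4}:  v_{0} + v_{4} = v_{5}  ⟹  sig = ⟨2 | 1⟩
  • {1,3}:  v_{1} + v_{3} = v_{0}  ⟹  sig = ⟨2 | 1⟩
  • {2,4}:  v_{2} + v_{4} = v_{6}  ⟹  sig = ⟨2 | 1⟩
  • {5,7}:  v_{5} + v_{7} = v_{0}  ⟹  sig = ⟨2 | 1⟩
  • {6,7}:  v_{6} + v_{7} = v_{2}  ⟹  sig = ⟨2 | 1⟩
  • {0,6}:  v_{0} + v_{6} = 2·v_{4}  ⟹  sig = ⟨2 | 2⟩
  • {2,5}:  v_{2} + v_{5} = 2·v_{4}  ⟹  sig = ⟨2 | 2⟩
  • {5,6}:  v_{5} + v_{6} = 3·v_{4}  ⟹  sig = ⟨2 | 3⟩

Hence PRS(X_Σ) =
[⟨2 | 0⟩, ⟨2 | 1⟩, ⟨2 | 1⟩, ⟨2 | 1⟩, ⟨2 | 1⟩, ⟨2 | 1⟩, ⟨2 | 1⟩, ⟨2 | 2⟩, ⟨2 | 2⟩, ⟨2 | 3⟩]


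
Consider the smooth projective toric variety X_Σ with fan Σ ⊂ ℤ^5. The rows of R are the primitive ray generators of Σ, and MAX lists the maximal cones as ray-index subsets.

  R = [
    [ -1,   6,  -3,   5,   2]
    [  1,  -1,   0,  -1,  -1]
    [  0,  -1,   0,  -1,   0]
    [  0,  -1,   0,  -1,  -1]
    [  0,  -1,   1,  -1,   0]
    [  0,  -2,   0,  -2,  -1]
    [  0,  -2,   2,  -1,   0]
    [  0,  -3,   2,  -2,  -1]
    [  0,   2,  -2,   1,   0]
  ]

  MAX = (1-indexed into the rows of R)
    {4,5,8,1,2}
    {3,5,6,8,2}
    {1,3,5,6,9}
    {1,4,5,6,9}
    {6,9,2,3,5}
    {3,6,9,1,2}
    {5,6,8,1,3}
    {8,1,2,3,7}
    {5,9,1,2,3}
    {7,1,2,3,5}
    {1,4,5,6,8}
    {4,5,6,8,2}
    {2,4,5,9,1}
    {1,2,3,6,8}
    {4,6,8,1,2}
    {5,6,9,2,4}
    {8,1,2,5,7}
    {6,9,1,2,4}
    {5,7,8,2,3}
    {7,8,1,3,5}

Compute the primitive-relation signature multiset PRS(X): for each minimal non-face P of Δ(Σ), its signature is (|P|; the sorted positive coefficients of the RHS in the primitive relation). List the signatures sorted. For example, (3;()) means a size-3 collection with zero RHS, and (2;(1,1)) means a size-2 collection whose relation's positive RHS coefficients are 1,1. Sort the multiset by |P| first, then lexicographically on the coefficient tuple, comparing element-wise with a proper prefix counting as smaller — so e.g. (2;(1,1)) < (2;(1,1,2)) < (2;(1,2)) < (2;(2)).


7 collections generate NE(X_Σ); each relation:

  P = {7,9}:  v_{7} + v_{9} = 0 — sig = (2;())
  P = {3,4}:  v_{3} + v_{4} = v_{6} — sig = (2;(1))
  P = {4,7}:  v_{4} + v_{7} = v_{8} — sig = (2;(1))
  P = {8,9}:  v_{8} + v_{9} = v_{4} — sig = (2;(1))
  P = {6,7}:  v_{6} + v_{7} = v_{3} + v_{8} — sig = (2;(1,1))
  P = {1,2,5,6}:  v_{1} + v_{2} + v_{5} + v_{6} = v_{9} — sig = (4;(1))
  P = {1,2,3,5,8}:  v_{1} + v_{2} + v_{3} + v_{5} + v_{8} = 0 — sig = (5;())

so the primitive-relation signature multiset is
{ (2;()),  (2;(1)) ×3,  (2;(1,1)),  (4;(1)),  (5;()) }


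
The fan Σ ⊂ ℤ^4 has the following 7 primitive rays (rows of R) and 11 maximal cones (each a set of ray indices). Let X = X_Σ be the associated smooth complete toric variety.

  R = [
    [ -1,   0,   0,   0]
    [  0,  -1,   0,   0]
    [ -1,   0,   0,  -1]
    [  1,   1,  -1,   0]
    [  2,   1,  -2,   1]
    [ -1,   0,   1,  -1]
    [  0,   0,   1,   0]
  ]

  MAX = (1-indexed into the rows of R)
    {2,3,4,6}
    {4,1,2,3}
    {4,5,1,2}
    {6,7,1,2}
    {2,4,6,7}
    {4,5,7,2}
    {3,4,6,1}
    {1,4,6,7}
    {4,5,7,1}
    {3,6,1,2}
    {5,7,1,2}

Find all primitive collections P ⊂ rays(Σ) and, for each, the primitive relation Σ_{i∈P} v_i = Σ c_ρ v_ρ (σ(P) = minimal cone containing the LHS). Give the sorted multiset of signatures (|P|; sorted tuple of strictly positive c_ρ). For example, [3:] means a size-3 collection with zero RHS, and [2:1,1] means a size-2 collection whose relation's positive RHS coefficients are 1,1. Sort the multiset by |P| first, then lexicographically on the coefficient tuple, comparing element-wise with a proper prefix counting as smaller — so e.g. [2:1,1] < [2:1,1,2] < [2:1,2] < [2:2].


|primitive collections| = 5. Relations:

  {3,7}:  v_{3} + v_{7} = v_{6}  ⇒ sig = [2:1]
  {5,6}:  v_{5} + v_{6} = v_{4}  ⇒ sig = [2:1]
  {3,5}:  v_{3} + v_{5} = v_{1} + v_{2} + 2·v_{4}  ⇒ sig = [2:1,1,2]
  {1,2,4,7}:  v_{1} + v_{2} + v_{4} + v_{7} = 0  ⇒ sig = [4:]
  {1,2,4,6}:  v_{1} + v_{2} + v_{4} + v_{6} = v_{3}  ⇒ sig = [4:1]

so the primitive-relation signature multiset is
[[2:1], [2:1], [2:1,1,2], [4:], [4:1]]


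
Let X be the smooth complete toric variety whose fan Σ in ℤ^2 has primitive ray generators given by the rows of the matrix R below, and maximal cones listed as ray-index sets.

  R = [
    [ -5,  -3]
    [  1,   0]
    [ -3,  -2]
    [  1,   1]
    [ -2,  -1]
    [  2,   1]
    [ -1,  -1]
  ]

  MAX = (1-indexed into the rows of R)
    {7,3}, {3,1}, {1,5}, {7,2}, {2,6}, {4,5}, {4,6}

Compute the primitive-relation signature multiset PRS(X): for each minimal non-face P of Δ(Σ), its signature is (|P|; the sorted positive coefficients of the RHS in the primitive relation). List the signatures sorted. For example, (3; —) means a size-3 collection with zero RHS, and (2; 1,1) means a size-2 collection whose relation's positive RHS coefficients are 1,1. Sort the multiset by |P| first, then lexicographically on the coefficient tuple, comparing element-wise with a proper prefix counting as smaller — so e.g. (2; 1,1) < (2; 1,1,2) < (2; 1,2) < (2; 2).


Δ(Σ) — 7 vertices, 14 min non-faces:

  P={4,7}:  v_{4} + v_{7} = 0 ; sig = (2; —)
  P={5,6}:  v_{5} + v_{6} = 0 ; sig = (2; —)
  P={1,6}:  v_{1} + v_{6} = v_{3} ; sig = (2; 1)
  P={2,4}:  v_{2} + v_{4} = v_{6} ; sig = (2; 1)
  P={2,5}:  v_{2} + v_{5} = v_{7} ; sig = (2; 1)
  P={3,4}:  v_{3} + v_{4} = v_{5} ; sig = (2; 1)
  P={3,5}:  v_{3} + v_{5} = v_{1} ; sig = (2; 1)
  P={3,6}:  v_{3} + v_{6} = v_{7} ; sig = (2; 1)
  P={5,7}:  v_{5} + v_{7} = v_{3} ; sig = (2; 1)
  P={6,7}:  v_{6} + v_{7} = v_{2} ; sig = (2; 1)
  P={1,2}:  v_{1} + v_{2} = v_{3} + v_{7} ; sig = (2; 1,1)
  P={1,4}:  v_{1} + v_{4} = 2·v_{5} ; sig = (2; 2)
  P={1,7}:  v_{1} + v_{7} = 2·v_{3} ; sig = (2; 2)
  P={2,3}:  v_{2} + v_{3} = 2·v_{7} ; sig = (2; 2)

Hence PRS(X_Σ) =
    |P|=2: 14 collections, coeffs (), (), (1), (1), (1), (1), (1), (1), (1), (1), (1,1), (2), (2), (2)
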